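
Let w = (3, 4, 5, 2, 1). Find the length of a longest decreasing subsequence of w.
3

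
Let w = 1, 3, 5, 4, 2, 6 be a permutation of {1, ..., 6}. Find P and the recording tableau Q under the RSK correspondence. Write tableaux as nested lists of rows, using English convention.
P = [[1, 2, 4, 6], [3], [5]], Q = [[1, 2, 3, 6], [4], [5]]

Insert each entry of the permutation into P by Schensted row insertion, recording in Q the position of each new cell.

Insert 1: appended to row 1. P = [[1]].
Insert 3: appended to row 1. P = [[1, 3]].
Insert 5: appended to row 1. P = [[1, 3, 5]].
Insert 4: 4 bumps 5 from row 1; 5 starts row 2. P = [[1, 3, 4], [5]].
Insert 2: 2 bumps 3 from row 1; 3 bumps 5 from row 2; 5 starts row 3. P = [[1, 2, 4], [3], [5]].
Insert 6: appended to row 1. P = [[1, 2, 4, 6], [3], [5]].

So P = [[1, 2, 4, 6], [3], [5]], Q = [[1, 2, 3, 6], [4], [5]].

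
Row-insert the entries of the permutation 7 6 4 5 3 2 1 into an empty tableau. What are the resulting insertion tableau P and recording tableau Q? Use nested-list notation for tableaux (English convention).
P = [[1, 5], [2], [3], [4], [6], [7]], Q = [[1, 4], [2], [3], [5], [6], [7]]

Insert each entry of the permutation into P by Schensted row insertion, recording in Q the position of each new cell.

Insert 7: appended to row 1. P = [[7]].
Insert 6: 6 bumps 7 from row 1; 7 starts row 2. P = [[6], [7]].
Insert 4: 4 bumps 6 from row 1; 6 bumps 7 from row 2; 7 starts row 3. P = [[4], [6], [7]].
Insert 5: appended to row 1. P = [[4, 5], [6], [7]].
Insert 3: 3 bumps 4 from row 1; 4 bumps 6 from row 2; 6 bumps 7 from row 3; 7 starts row 4. P = [[3, 5], [4], [6], [7]].
Insert 2: 2 bumps 3 from row 1; 3 bumps 4 from row 2; 4 bumps 6 from row 3; 6 bumps 7 from row 4; 7 starts row 5. P = [[2, 5], [3], [4], [6], [7]].
Insert 1: 1 bumps 2 from row 1; 2 bumps 3 from row 2; 3 bumps 4 from row 3; 4 bumps 6 from row 4; 6 bumps 7 from row 5; 7 starts row 6. P = [[1, 5], [2], [3], [4], [6], [7]].

So P = [[1, 5], [2], [3], [4], [6], [7]], Q = [[1, 4], [2], [3], [5], [6], [7]].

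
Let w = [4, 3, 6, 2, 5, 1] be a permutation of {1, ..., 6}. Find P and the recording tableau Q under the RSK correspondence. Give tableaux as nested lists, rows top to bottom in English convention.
P = [[1, 5], [2, 6], [3], [4]], Q = [[1, 3], [2, 5], [4], [6]]

Insert each entry of the permutation into P by Schensted row insertion, recording in Q the position of each new cell.

Insert 4: appended to row 1. P = [[4]].
Insert 3: 3 bumps 4 from row 1; 4 starts row 2. P = [[3], [4]].
Insert 6: appended to row 1. P = [[3, 6], [4]].
Insert 2: 2 bumps 3 from row 1; 3 bumps 4 from row 2; 4 starts row 3. P = [[2, 6], [3], [4]].
Insert 5: 5 bumps 6 from row 1; 6 appends to row 2. P = [[2, 5], [3, 6], [4]].
Insert 1: 1 bumps 2 from row 1; 2 bumps 3 from row 2; 3 bumps 4 from row 3; 4 starts row 4. P = [[1, 5], [2, 6], [3], [4]].

So P = [[1, 5], [2, 6], [3], [4]], Q = [[1, 3], [2, 5], [4], [6]].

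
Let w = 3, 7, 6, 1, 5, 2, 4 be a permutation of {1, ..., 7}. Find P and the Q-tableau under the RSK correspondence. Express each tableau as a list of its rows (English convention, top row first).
Insert each entry of the permutation into P by Schensted row insertion, recording in Q the position of each new cell.

After inserting 3: P = [[3]].
After inserting 7: P = [[3, 7]].
After inserting 6: P = [[3, 6], [7]].
After inserting 1: P = [[1, 6], [3], [7]].
After inserting 5: P = [[1, 5], [3, 6], [7]].
After inserting 2: P = [[1, 2], [3, 5], [6], [7]].
After inserting 4: P = [[1, 2, 4], [3, 5], [6], [7]].

So P = [[1, 2, 4], [3, 5], [6], [7]], Q = [[1, 2, 7], [3, 5], [4], [6]].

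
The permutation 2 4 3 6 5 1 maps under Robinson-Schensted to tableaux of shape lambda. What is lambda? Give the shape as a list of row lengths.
[3, 2, 1]

RSK row insertion gives P = [[1, 3, 5], [2, 6], [4]], which has shape [3, 2, 1].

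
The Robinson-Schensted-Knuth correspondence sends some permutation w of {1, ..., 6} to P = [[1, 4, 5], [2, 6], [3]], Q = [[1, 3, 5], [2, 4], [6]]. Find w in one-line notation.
Reverse the RSK construction: for i from n down to 1, find the cell of Q containing i, remove the entry at that cell from P, and reverse-bump it up through P; the value ejected from row 1 is w(i).

Step i=6: Q has 6 at row 3, column 1; remove 3 from row 3 of P and reverse-bump: 3 enters row 2 and ejects 2; 2 enters row 1 and ejects 1. So w(6) = 1. P is now [[2, 4, 5], [3, 6]].
Step i=5: Q has 5 at row 1, column 3; remove that cell from P, ejecting 5. So w(5) = 5. P is now [[2, 4], [3, 6]].
Step i=4: Q has 4 at row 2, column 2; remove 6 from row 2 of P and reverse-bump: 6 enters row 1 and ejects 4. So w(4) = 4. P is now [[2, 6], [3]].
Step i=3: Q has 3 at row 1, column 2; remove that cell from P, ejecting 6. So w(3) = 6. P is now [[2], [3]].
Step i=2: Q has 2 at row 2, column 1; remove 3 from row 2 of P and reverse-bump: 3 enters row 1 and ejects 2. So w(2) = 2. P is now [[3]].
Step i=1: Q has 1 at row 1, column 1; remove that cell from P, ejecting 3. So w(1) = 3. P is now [].

So w = 3 2 6 4 5 1.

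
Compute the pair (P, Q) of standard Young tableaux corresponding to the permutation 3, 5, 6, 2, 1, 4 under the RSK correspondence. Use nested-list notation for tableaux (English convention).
P = [[1, 4, 6], [2, 5], [3]], Q = [[1, 2, 3], [4, 6], [5]]

Insert each entry of the permutation into P by Schensted row insertion, recording in Q the position of each new cell.

Insert 3: appended to row 1. P = [[3]].
Insert 5: appended to row 1. P = [[3, 5]].
Insert 6: appended to row 1. P = [[3, 5, 6]].
Insert 2: 2 bumps 3 from row 1; 3 starts row 2. P = [[2, 5, 6], [3]].
Insert 1: 1 bumps 2 from row 1; 2 bumps 3 from row 2; 3 starts row 3. P = [[1, 5, 6], [2], [3]].
Insert 4: 4 bumps 5 from row 1; 5 appends to row 2. P = [[1, 4, 6], [2, 5], [3]].

So P = [[1, 4, 6], [2, 5], [3]], Q = [[1, 2, 3], [4, 6], [5]].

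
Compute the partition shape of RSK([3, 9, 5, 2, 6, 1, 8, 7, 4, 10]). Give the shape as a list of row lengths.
[5, 2, 2, 1]

Row-insert each entry into an empty tableau.

After inserting 3: P = [[3]].
After inserting 9: P = [[3, 9]].
After inserting 5: P = [[3, 5], [9]].
After inserting 2: P = [[2, 5], [3], [9]].
After inserting 6: P = [[2, 5, 6], [3], [9]].
After inserting 1: P = [[1, 5, 6], [2], [3], [9]].
After inserting 8: P = [[1, 5, 6, 8], [2], [3], [9]].
After inserting 7: P = [[1, 5, 6, 7], [2, 8], [3], [9]].
After inserting 4: P = [[1, 4, 6, 7], [2, 5], [3, 8], [9]].
After inserting 10: P = [[1, 4, 6, 7, 10], [2, 5], [3, 8], [9]].

The final insertion tableau P = [[1, 4, 6, 7, 10], [2, 5], [3, 8], [9]] has shape [5, 2, 2, 1].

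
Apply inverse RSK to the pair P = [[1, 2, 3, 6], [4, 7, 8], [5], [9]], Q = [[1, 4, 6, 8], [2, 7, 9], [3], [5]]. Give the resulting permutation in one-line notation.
9 5 1 4 2 7 3 8 6

Reverse the RSK construction: for i from n down to 1, find the cell of Q containing i, remove the entry at that cell from P, and reverse-bump it up through P; the value ejected from row 1 is w(i).

Step i=9: Q has 9 at row 2, column 3; remove 8 from row 2 of P and reverse-bump: 8 enters row 1 and ejects 6. So w(9) = 6. P is now [[1, 2, 3, 8], [4, 7], [5], [9]].
Step i=8: Q has 8 at row 1, column 4; remove that cell from P, ejecting 8. So w(8) = 8. P is now [[1, 2, 3], [4, 7], [5], [9]].
Step i=7: Q has 7 at row 2, column 2; remove 7 from row 2 of P and reverse-bump: 7 enters row 1 and ejects 3. So w(7) = 3. P is now [[1, 2, 7], [4], [5], [9]].
Step i=6: Q has 6 at row 1, column 3; remove that cell from P, ejecting 7. So w(6) = 7. P is now [[1, 2], [4], [5], [9]].
Step i=5: Q has 5 at row 4, column 1; remove 9 from row 4 of P and reverse-bump: 9 enters row 3 and ejects 5; 5 enters row 2 and ejects 4; 4 enters row 1 and ejects 2. So w(5) = 2. P is now [[1, 4], [5], [9]].
Step i=4: Q has 4 at row 1, column 2; remove that cell from P, ejecting 4. So w(4) = 4. P is now [[1], [5], [9]].
Step i=3: Q has 3 at row 3, column 1; remove 9 from row 3 of P and reverse-bump: 9 enters row 2 and ejects 5; 5 enters row 1 and ejects 1. So w(3) = 1. P is now [[5], [9]].
Step i=2: Q has 2 at row 2, column 1; remove 9 from row 2 of P and reverse-bump: 9 enters row 1 and ejects 5. So w(2) = 5. P is now [[9]].
Step i=1: Q has 1 at row 1, column 1; remove that cell from P, ejecting 9. So w(1) = 9. P is now [].

So w = 9 5 1 4 2 7 3 8 6.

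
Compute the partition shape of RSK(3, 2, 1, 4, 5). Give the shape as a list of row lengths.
[3, 1, 1]

Row-insert each entry into an empty tableau.

After inserting 3: P = [[3]].
After inserting 2: P = [[2], [3]].
After inserting 1: P = [[1], [2], [3]].
After inserting 4: P = [[1, 4], [2], [3]].
After inserting 5: P = [[1, 4, 5], [2], [3]].

The final insertion tableau P = [[1, 4, 5], [2], [3]] has shape [3, 1, 1].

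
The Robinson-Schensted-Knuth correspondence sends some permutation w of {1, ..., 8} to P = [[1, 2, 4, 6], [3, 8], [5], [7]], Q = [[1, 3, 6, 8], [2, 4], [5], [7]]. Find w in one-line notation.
7 1 8 5 3 4 2 6

Reverse the RSK construction: for i from n down to 1, find the cell of Q containing i, remove the entry at that cell from P, and reverse-bump it up through P; the value ejected from row 1 is w(i).

Step i=8: Q has 8 at row 1, column 4; remove that cell from P, ejecting 6. So w(8) = 6. P is now [[1, 2, 4], [3, 8], [5], [7]].
Step i=7: Q has 7 at row 4, column 1; remove 7 from row 4 of P and reverse-bump: 7 enters row 3 and ejects 5; 5 enters row 2 and ejects 3; 3 enters row 1 and ejects 2. So w(7) = 2. P is now [[1, 3, 4], [5, 8], [7]].
Step i=6: Q has 6 at row 1, column 3; remove that cell from P, ejecting 4. So w(6) = 4. P is now [[1, 3], [5, 8], [7]].
Step i=5: Q has 5 at row 3, column 1; remove 7 from row 3 of P and reverse-bump: 7 enters row 2 and ejects 5; 5 enters row 1 and ejects 3. So w(5) = 3. P is now [[1, 5], [7, 8]].
Step i=4: Q has 4 at row 2, column 2; remove 8 from row 2 of P and reverse-bump: 8 enters row 1 and ejects 5. So w(4) = 5. P is now [[1, 8], [7]].
Step i=3: Q has 3 at row 1, column 2; remove that cell from P, ejecting 8. So w(3) = 8. P is now [[1], [7]].
Step i=2: Q has 2 at row 2, column 1; remove 7 from row 2 of P and reverse-bump: 7 enters row 1 and ejects 1. So w(2) = 1. P is now [[7]].
Step i=1: Q has 1 at row 1, column 1; remove that cell from P, ejecting 7. So w(1) = 7. P is now [].

So w = 7 1 8 5 3 4 2 6.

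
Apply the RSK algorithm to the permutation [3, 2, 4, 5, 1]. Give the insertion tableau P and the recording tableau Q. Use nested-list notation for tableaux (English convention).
P = [[1, 4, 5], [2], [3]], Q = [[1, 3, 4], [2], [5]]

Insert each entry of the permutation into P by Schensted row insertion, recording in Q the position of each new cell.

Insert 3: appended to row 1. P = [[3]], Q = [[1]].
Insert 2: 2 bumps 3 from row 1; 3 starts row 2. P = [[2], [3]], Q = [[1], [2]].
Insert 4: appended to row 1. P = [[2, 4], [3]], Q = [[1, 3], [2]].
Insert 5: appended to row 1. P = [[2, 4, 5], [3]], Q = [[1, 3, 4], [2]].
Insert 1: 1 bumps 2 from row 1; 2 bumps 3 from row 2; 3 starts row 3. P = [[1, 4, 5], [2], [3]], Q = [[1, 3, 4], [2], [5]].

So P = [[1, 4, 5], [2], [3]], Q = [[1, 3, 4], [2], [5]].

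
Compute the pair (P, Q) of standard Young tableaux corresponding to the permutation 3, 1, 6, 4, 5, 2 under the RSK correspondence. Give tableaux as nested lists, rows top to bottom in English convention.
P = [[1, 2, 5], [3, 4], [6]], Q = [[1, 3, 5], [2, 4], [6]]

Insert each entry of the permutation into P by Schensted row insertion, recording in Q the position of each new cell.

Insert 3: appended to row 1. P = [[3]].
Insert 1: 1 bumps 3 from row 1; 3 starts row 2. P = [[1], [3]].
Insert 6: appended to row 1. P = [[1, 6], [3]].
Insert 4: 4 bumps 6 from row 1; 6 appends to row 2. P = [[1, 4], [3, 6]].
Insert 5: appended to row 1. P = [[1, 4, 5], [3, 6]].
Insert 2: 2 bumps 4 from row 1; 4 bumps 6 from row 2; 6 starts row 3. P = [[1, 2, 5], [3, 4], [6]].

So P = [[1, 2, 5], [3, 4], [6]], Q = [[1, 3, 5], [2, 4], [6]].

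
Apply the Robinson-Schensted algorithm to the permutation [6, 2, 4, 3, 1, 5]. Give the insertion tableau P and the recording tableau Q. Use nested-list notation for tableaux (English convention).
Insert each entry of the permutation into P by Schensted row insertion, recording in Q the position of each new cell.

After inserting 6: P = [[6]].
After inserting 2: P = [[2], [6]].
After inserting 4: P = [[2, 4], [6]].
After inserting 3: P = [[2, 3], [4], [6]].
After inserting 1: P = [[1, 3], [2], [4], [6]].
After inserting 5: P = [[1, 3, 5], [2], [4], [6]].

So P = [[1, 3, 5], [2], [4], [6]], Q = [[1, 3, 6], [2], [4], [5]].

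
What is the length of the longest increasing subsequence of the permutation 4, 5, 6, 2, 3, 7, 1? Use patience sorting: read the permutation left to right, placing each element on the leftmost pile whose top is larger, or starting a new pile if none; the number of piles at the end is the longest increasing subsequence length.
4: new pile. tops = [4]
5: new pile. tops = [4, 5]
6: new pile. tops = [4, 5, 6]
2: onto pile 1 (replacing 4). tops = [2, 5, 6]
3: onto pile 2 (replacing 5). tops = [2, 3, 6]
7: new pile. tops = [2, 3, 6, 7]
1: onto pile 1 (replacing 2). tops = [1, 3, 6, 7]

4 piles, so the longest increasing subsequence has length 4.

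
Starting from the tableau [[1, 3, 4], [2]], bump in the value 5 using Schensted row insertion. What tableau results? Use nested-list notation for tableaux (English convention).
[[1, 3, 4, 5], [2]]

5 is larger than every entry of row 1, so it is appended to row 1. The new tableau is [[1, 3, 4, 5], [2]].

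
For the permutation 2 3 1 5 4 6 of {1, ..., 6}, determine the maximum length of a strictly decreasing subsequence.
2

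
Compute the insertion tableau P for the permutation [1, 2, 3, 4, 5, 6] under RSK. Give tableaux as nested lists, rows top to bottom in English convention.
P = [[1, 2, 3, 4, 5, 6]]

Insert 1: appended to row 1. P = [[1]].
Insert 2: appended to row 1. P = [[1, 2]].
Insert 3: appended to row 1. P = [[1, 2, 3]].
Insert 4: appended to row 1. P = [[1, 2, 3, 4]].
Insert 5: appended to row 1. P = [[1, 2, 3, 4, 5]].
Insert 6: appended to row 1. P = [[1, 2, 3, 4, 5, 6]].

So P = [[1, 2, 3, 4, 5, 6]].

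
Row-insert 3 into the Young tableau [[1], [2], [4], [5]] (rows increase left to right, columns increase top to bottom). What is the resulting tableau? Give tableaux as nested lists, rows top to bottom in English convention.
3 is larger than every entry of row 1, so it is appended to row 1. The new tableau is [[1, 3], [2], [4], [5]].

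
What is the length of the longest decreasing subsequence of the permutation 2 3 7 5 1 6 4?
3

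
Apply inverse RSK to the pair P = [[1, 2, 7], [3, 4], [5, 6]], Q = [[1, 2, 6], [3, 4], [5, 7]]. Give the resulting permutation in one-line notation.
5 6 3 4 1 7 2

Reverse RSK: for i = n, n-1, ..., 1, locate i in Q, remove the corresponding corner cell from P, and reverse-bump its entry up through P; the value ejected from row 1 is w(i).

So w = 5 6 3 4 1 7 2.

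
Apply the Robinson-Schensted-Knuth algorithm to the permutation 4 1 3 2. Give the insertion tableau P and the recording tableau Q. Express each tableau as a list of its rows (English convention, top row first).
Insert each entry of the permutation into P by Schensted row insertion, recording in Q the position of each new cell.

Insert 4: appended to row 1. P = [[4]], Q = [[1]].
Insert 1: 1 bumps 4 from row 1; 4 starts row 2. P = [[1], [4]], Q = [[1], [2]].
Insert 3: appended to row 1. P = [[1, 3], [4]], Q = [[1, 3], [2]].
Insert 2: 2 bumps 3 from row 1; 3 bumps 4 from row 2; 4 starts row 3. P = [[1, 2], [3], [4]], Q = [[1, 3], [2], [4]].

So P = [[1, 2], [3], [4]], Q = [[1, 3], [2], [4]].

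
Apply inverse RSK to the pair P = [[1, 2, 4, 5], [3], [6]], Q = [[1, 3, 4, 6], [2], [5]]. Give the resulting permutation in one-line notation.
6 1 3 4 2 5

Reverse RSK: for i = n, n-1, ..., 1, locate i in Q, remove the corresponding corner cell from P, and reverse-bump its entry up through P; the value ejected from row 1 is w(i).

So w = 6 1 3 4 2 5.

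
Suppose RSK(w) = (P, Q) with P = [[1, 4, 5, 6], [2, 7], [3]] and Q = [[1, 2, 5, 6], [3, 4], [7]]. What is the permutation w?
Reverse the RSK construction: for i from n down to 1, find the cell of Q containing i, remove the entry at that cell from P, and reverse-bump it up through P; the value ejected from row 1 is w(i).

Step i=7: Q has 7 at row 3, column 1; remove 3 from row 3 of P and reverse-bump: 3 enters row 2 and ejects 2; 2 enters row 1 and ejects 1. So w(7) = 1. P is now [[2, 4, 5, 6], [3, 7]].
Step i=6: Q has 6 at row 1, column 4; remove that cell from P, ejecting 6. So w(6) = 6. P is now [[2, 4, 5], [3, 7]].
Step i=5: Q has 5 at row 1, column 3; remove that cell from P, ejecting 5. So w(5) = 5. P is now [[2, 4], [3, 7]].
Step i=4: Q has 4 at row 2, column 2; remove 7 from row 2 of P and reverse-bump: 7 enters row 1 and ejects 4. So w(4) = 4. P is now [[2, 7], [3]].
Step i=3: Q has 3 at row 2, column 1; remove 3 from row 2 of P and reverse-bump: 3 enters row 1 and ejects 2. So w(3) = 2. P is now [[3, 7]].
Step i=2: Q has 2 at row 1, column 2; remove that cell from P, ejecting 7. So w(2) = 7. P is now [[3]].
Step i=1: Q has 1 at row 1, column 1; remove that cell from P, ejecting 3. So w(1) = 3. P is now [].

So w = 3 7 2 4 5 6 1.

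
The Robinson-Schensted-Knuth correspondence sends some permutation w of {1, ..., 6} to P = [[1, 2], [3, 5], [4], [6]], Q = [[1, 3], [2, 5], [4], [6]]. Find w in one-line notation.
6 4 5 1 3 2

Reverse the RSK construction: for i from n down to 1, find the cell of Q containing i, remove the entry at that cell from P, and reverse-bump it up through P; the value ejected from row 1 is w(i).

Step i=6: Q has 6 at row 4, column 1; remove 6 from row 4 of P and reverse-bump: 6 enters row 3 and ejects 4; 4 enters row 2 and ejects 3; 3 enters row 1 and ejects 2. So w(6) = 2. P is now [[1, 3], [4, 5], [6]].
Step i=5: Q has 5 at row 2, column 2; remove 5 from row 2 of P and reverse-bump: 5 enters row 1 and ejects 3. So w(5) = 3. P is now [[1, 5], [4], [6]].
Step i=4: Q has 4 at row 3, column 1; remove 6 from row 3 of P and reverse-bump: 6 enters row 2 and ejects 4; 4 enters row 1 and ejects 1. So w(4) = 1. P is now [[4, 5], [6]].
Step i=3: Q has 3 at row 1, column 2; remove that cell from P, ejecting 5. So w(3) = 5. P is now [[4], [6]].
Step i=2: Q has 2 at row 2, column 1; remove 6 from row 2 of P and reverse-bump: 6 enters row 1 and ejects 4. So w(2) = 4. P is now [[6]].
Step i=1: Q has 1 at row 1, column 1; remove that cell from P, ejecting 6. So w(1) = 6. P is now [].

So w = 6 4 5 1 3 2.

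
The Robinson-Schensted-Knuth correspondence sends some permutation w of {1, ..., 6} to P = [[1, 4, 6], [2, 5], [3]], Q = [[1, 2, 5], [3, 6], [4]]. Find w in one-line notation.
Reverse the RSK construction: for i from n down to 1, find the cell of Q containing i, remove the entry at that cell from P, and reverse-bump it up through P; the value ejected from row 1 is w(i).

Step i=6: Q has 6 at row 2, column 2; remove 5 from row 2 of P and reverse-bump: 5 enters row 1 and ejects 4. So w(6) = 4. P is now [[1, 5, 6], [2], [3]].
Step i=5: Q has 5 at row 1, column 3; remove that cell from P, ejecting 6. So w(5) = 6. P is now [[1, 5], [2], [3]].
Step i=4: Q has 4 at row 3, column 1; remove 3 from row 3 of P and reverse-bump: 3 enters row 2 and ejects 2; 2 enters row 1 and ejects 1. So w(4) = 1. P is now [[2, 5], [3]].
Step i=3: Q has 3 at row 2, column 1; remove 3 from row 2 of P and reverse-bump: 3 enters row 1 and ejects 2. So w(3) = 2. P is now [[3, 5]].
Step i=2: Q has 2 at row 1, column 2; remove that cell from P, ejecting 5. So w(2) = 5. P is now [[3]].
Step i=1: Q has 1 at row 1, column 1; remove that cell from P, ejecting 3. So w(1) = 3. P is now [].

So w = 3 5 2 1 6 4.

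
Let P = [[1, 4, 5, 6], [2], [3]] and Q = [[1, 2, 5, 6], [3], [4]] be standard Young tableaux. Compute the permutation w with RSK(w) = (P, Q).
Reverse the RSK construction: for i from n down to 1, find the cell of Q containing i, remove the entry at that cell from P, and reverse-bump it up through P; the value ejected from row 1 is w(i).

Step i=6: Q has 6 at row 1, column 4; remove that cell from P, ejecting 6. So w(6) = 6. P is now [[1, 4, 5], [2], [3]].
Step i=5: Q has 5 at row 1, column 3; remove that cell from P, ejecting 5. So w(5) = 5. P is now [[1, 4], [2], [3]].
Step i=4: Q has 4 at row 3, column 1; remove 3 from row 3 of P and reverse-bump: 3 enters row 2 and ejects 2; 2 enters row 1 and ejects 1. So w(4) = 1. P is now [[2, 4], [3]].
Step i=3: Q has 3 at row 2, column 1; remove 3 from row 2 of P and reverse-bump: 3 enters row 1 and ejects 2. So w(3) = 2. P is now [[3, 4]].
Step i=2: Q has 2 at row 1, column 2; remove that cell from P, ejecting 4. So w(2) = 4. P is now [[3]].
Step i=1: Q has 1 at row 1, column 1; remove that cell from P, ejecting 3. So w(1) = 3. P is now [].

So w = 3 4 2 1 5 6.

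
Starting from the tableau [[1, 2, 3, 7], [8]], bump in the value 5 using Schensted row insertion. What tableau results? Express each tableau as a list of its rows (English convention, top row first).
In row 1, 5 replaces 7 (the leftmost entry greater than 5); 7 is bumped to row 2. In row 2, 7 replaces 8 (the leftmost entry greater than 7); 8 is bumped to row 3. 8 starts a new row 3. The new tableau is [[1, 2, 3, 5], [7], [8]].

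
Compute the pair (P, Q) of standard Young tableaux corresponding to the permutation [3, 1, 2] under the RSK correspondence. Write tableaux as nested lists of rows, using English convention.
P = [[1, 2], [3]], Q = [[1, 3], [2]]

Insert each entry of the permutation into P by Schensted row insertion, recording in Q the position of each new cell.

Insert 3: appended to row 1. P = [[3]].
Insert 1: 1 bumps 3 from row 1; 3 starts row 2. P = [[1], [3]].
Insert 2: appended to row 1. P = [[1, 2], [3]].

So P = [[1, 2], [3]], Q = [[1, 3], [2]].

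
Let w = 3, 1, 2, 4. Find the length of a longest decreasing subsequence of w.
2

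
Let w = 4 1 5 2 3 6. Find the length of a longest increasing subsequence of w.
4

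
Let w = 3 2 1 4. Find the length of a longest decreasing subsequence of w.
3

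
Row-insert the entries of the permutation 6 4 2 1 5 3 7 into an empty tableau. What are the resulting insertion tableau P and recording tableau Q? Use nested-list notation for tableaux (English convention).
Insert each entry of the permutation into P by Schensted row insertion, recording in Q the position of each new cell.

Insert 6: appended to row 1. P = [[6]], Q = [[1]].
Insert 4: 4 bumps 6 from row 1; 6 starts row 2. P = [[4], [6]], Q = [[1], [2]].
Insert 2: 2 bumps 4 from row 1; 4 bumps 6 from row 2; 6 starts row 3. P = [[2], [4], [6]], Q = [[1], [2], [3]].
Insert 1: 1 bumps 2 from row 1; 2 bumps 4 from row 2; 4 bumps 6 from row 3; 6 starts row 4. P = [[1], [2], [4], [6]], Q = [[1], [2], [3], [4]].
Insert 5: appended to row 1. P = [[1, 5], [2], [4], [6]], Q = [[1, 5], [2], [3], [4]].
Insert 3: 3 bumps 5 from row 1; 5 appends to row 2. P = [[1, 3], [2, 5], [4], [6]], Q = [[1, 5], [2, 6], [3], [4]].
Insert 7: appended to row 1. P = [[1, 3, 7], [2, 5], [4], [6]], Q = [[1, 5, 7], [2, 6], [3], [4]].

So P = [[1, 3, 7], [2, 5], [4], [6]], Q = [[1, 5, 7], [2, 6], [3], [4]].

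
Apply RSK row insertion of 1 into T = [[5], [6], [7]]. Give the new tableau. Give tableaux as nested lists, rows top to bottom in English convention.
[[1], [5], [6], [7]]

In row 1, 1 replaces 5 (the leftmost entry greater than 1); 5 is bumped to row 2. In row 2, 5 replaces 6 (the leftmost entry greater than 5); 6 is bumped to row 3. In row 3, 6 replaces 7 (the leftmost entry greater than 6); 7 is bumped to row 4. 7 starts a new row 4. The new tableau is [[1], [5], [6], [7]].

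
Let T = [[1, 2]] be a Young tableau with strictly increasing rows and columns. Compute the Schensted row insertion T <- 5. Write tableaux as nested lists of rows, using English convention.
[[1, 2, 5]]

5 is larger than every entry of row 1, so it is appended to row 1. The new tableau is [[1, 2, 5]].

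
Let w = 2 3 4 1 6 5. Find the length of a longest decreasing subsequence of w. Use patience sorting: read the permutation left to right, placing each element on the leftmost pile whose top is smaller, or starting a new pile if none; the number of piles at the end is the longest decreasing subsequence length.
2

2: new pile. tops = [2]
3: onto pile 1 (replacing 2). tops = [3]
4: onto pile 1 (replacing 3). tops = [4]
1: new pile. tops = [4, 1]
6: onto pile 1 (replacing 4). tops = [6, 1]
5: onto pile 2 (replacing 1). tops = [6, 5]

2 piles, so the longest decreasing subsequence has length 2.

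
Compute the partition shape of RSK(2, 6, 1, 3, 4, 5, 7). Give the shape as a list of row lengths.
[5, 2]

Row-insert each entry into an empty tableau.

After inserting 2: P = [[2]].
After inserting 6: P = [[2, 6]].
After inserting 1: P = [[1, 6], [2]].
After inserting 3: P = [[1, 3], [2, 6]].
After inserting 4: P = [[1, 3, 4], [2, 6]].
After inserting 5: P = [[1, 3, 4, 5], [2, 6]].
After inserting 7: P = [[1, 3, 4, 5, 7], [2, 6]].

The final insertion tableau P = [[1, 3, 4, 5, 7], [2, 6]] has shape [5, 2].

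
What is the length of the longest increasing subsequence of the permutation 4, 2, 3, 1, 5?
3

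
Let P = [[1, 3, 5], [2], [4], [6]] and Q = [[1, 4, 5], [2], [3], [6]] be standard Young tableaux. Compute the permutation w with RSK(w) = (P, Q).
Reverse the RSK construction: for i from n down to 1, find the cell of Q containing i, remove the entry at that cell from P, and reverse-bump it up through P; the value ejected from row 1 is w(i).

Step i=6: Q has 6 at row 4, column 1; remove 6 from row 4 of P and reverse-bump: 6 enters row 3 and ejects 4; 4 enters row 2 and ejects 2; 2 enters row 1 and ejects 1. So w(6) = 1. P is now [[2, 3, 5], [4], [6]].
Step i=5: Q has 5 at row 1, column 3; remove that cell from P, ejecting 5. So w(5) = 5. P is now [[2, 3], [4], [6]].
Step i=4: Q has 4 at row 1, column 2; remove that cell from P, ejecting 3. So w(4) = 3. P is now [[2], [4], [6]].
Step i=3: Q has 3 at row 3, column 1; remove 6 from row 3 of P and reverse-bump: 6 enters row 2 and ejects 4; 4 enters row 1 and ejects 2. So w(3) = 2. P is now [[4], [6]].
Step i=2: Q has 2 at row 2, column 1; remove 6 from row 2 of P and reverse-bump: 6 enters row 1 and ejects 4. So w(2) = 4. P is now [[6]].
Step i=1: Q has 1 at row 1, column 1; remove that cell from P, ejecting 6. So w(1) = 6. P is now [].

So w = 6 4 2 3 5 1.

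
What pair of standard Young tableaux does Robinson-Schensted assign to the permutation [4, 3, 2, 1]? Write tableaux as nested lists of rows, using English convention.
P = [[1], [2], [3], [4]], Q = [[1], [2], [3], [4]]

Insert each entry of the permutation into P by Schensted row insertion, recording in Q the position of each new cell.

Insert 4: appended to row 1. P = [[4]], Q = [[1]].
Insert 3: 3 bumps 4 from row 1; 4 starts row 2. P = [[3], [4]], Q = [[1], [2]].
Insert 2: 2 bumps 3 from row 1; 3 bumps 4 from row 2; 4 starts row 3. P = [[2], [3], [4]], Q = [[1], [2], [3]].
Insert 1: 1 bumps 2 from row 1; 2 bumps 3 from row 2; 3 bumps 4 from row 3; 4 starts row 4. P = [[1], [2], [3], [4]], Q = [[1], [2], [3], [4]].

So P = [[1], [2], [3], [4]], Q = [[1], [2], [3], [4]].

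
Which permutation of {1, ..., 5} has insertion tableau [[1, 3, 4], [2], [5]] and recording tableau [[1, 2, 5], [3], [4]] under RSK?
Reverse the RSK construction: for i from n down to 1, find the cell of Q containing i, remove the entry at that cell from P, and reverse-bump it up through P; the value ejected from row 1 is w(i).

Step i=5: Q has 5 at row 1, column 3; remove that cell from P, ejecting 4. So w(5) = 4. P is now [[1, 3], [2], [5]].
Step i=4: Q has 4 at row 3, column 1; remove 5 from row 3 of P and reverse-bump: 5 enters row 2 and ejects 2; 2 enters row 1 and ejects 1. So w(4) = 1. P is now [[2, 3], [5]].
Step i=3: Q has 3 at row 2, column 1; remove 5 from row 2 of P and reverse-bump: 5 enters row 1 and ejects 3. So w(3) = 3. P is now [[2, 5]].
Step i=2: Q has 2 at row 1, column 2; remove that cell from P, ejecting 5. So w(2) = 5. P is now [[2]].
Step i=1: Q has 1 at row 1, column 1; remove that cell from P, ejecting 2. So w(1) = 2. P is now [].

So w = 2 5 3 1 4.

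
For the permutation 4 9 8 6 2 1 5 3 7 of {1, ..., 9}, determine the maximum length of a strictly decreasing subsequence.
5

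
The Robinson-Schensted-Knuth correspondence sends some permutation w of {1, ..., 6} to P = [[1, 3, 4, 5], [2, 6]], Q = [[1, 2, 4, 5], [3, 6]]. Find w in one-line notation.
Reverse RSK: for i = n, n-1, ..., 1, locate i in Q, remove the corresponding corner cell from P, and reverse-bump its entry up through P; the value ejected from row 1 is w(i).

So w = 2 3 1 4 6 5.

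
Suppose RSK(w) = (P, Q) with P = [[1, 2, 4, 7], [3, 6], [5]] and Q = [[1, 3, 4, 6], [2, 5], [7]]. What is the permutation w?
Reverse the RSK construction: for i from n down to 1, find the cell of Q containing i, remove the entry at that cell from P, and reverse-bump it up through P; the value ejected from row 1 is w(i).

Step i=7: Q has 7 at row 3, column 1; remove 5 from row 3 of P and reverse-bump: 5 enters row 2 and ejects 3; 3 enters row 1 and ejects 2. So w(7) = 2. P is now [[1, 3, 4, 7], [5, 6]].
Step i=6: Q has 6 at row 1, column 4; remove that cell from P, ejecting 7. So w(6) = 7. P is now [[1, 3, 4], [5, 6]].
Step i=5: Q has 5 at row 2, column 2; remove 6 from row 2 of P and reverse-bump: 6 enters row 1 and ejects 4. So w(5) = 4. P is now [[1, 3, 6], [5]].
Step i=4: Q has 4 at row 1, column 3; remove that cell from P, ejecting 6. So w(4) = 6. P is now [[1, 3], [5]].
Step i=3: Q has 3 at row 1, column 2; remove that cell from P, ejecting 3. So w(3) = 3. P is now [[1], [5]].
Step i=2: Q has 2 at row 2, column 1; remove 5 from row 2 of P and reverse-bump: 5 enters row 1 and ejects 1. So w(2) = 1. P is now [[5]].
Step i=1: Q has 1 at row 1, column 1; remove that cell from P, ejecting 5. So w(1) = 5. P is now [].

So w = 5 1 3 6 4 7 2.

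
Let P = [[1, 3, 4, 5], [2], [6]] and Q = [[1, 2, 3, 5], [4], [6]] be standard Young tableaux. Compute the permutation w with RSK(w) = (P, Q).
2 3 6 4 5 1

Reverse the RSK construction: for i from n down to 1, find the cell of Q containing i, remove the entry at that cell from P, and reverse-bump it up through P; the value ejected from row 1 is w(i).

Step i=6: Q has 6 at row 3, column 1; remove 6 from row 3 of P and reverse-bump: 6 enters row 2 and ejects 2; 2 enters row 1 and ejects 1. So w(6) = 1. P is now [[2, 3, 4, 5], [6]].
Step i=5: Q has 5 at row 1, column 4; remove that cell from P, ejecting 5. So w(5) = 5. P is now [[2, 3, 4], [6]].
Step i=4: Q has 4 at row 2, column 1; remove 6 from row 2 of P and reverse-bump: 6 enters row 1 and ejects 4. So w(4) = 4. P is now [[2, 3, 6]].
Step i=3: Q has 3 at row 1, column 3; remove that cell from P, ejecting 6. So w(3) = 6. P is now [[2, 3]].
Step i=2: Q has 2 at row 1, column 2; remove that cell from P, ejecting 3. So w(2) = 3. P is now [[2]].
Step i=1: Q has 1 at row 1, column 1; remove that cell from P, ejecting 2. So w(1) = 2. P is now [].

So w = 2 3 6 4 5 1.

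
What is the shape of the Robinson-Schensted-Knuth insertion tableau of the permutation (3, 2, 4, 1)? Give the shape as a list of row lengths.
Row-insert each entry into an empty tableau.

After inserting 3: P = [[3]].
After inserting 2: P = [[2], [3]].
After inserting 4: P = [[2, 4], [3]].
After inserting 1: P = [[1, 4], [2], [3]].

The final insertion tableau P = [[1, 4], [2], [3]] has shape [2, 1, 1].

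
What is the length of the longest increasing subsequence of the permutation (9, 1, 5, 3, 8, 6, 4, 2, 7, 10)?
5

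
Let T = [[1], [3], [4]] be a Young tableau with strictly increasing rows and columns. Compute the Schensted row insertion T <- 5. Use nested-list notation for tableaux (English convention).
[[1, 5], [3], [4]]

5 is larger than every entry of row 1, so it is appended to row 1. The new tableau is [[1, 5], [3], [4]].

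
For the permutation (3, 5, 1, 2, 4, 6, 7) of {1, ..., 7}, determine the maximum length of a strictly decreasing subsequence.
2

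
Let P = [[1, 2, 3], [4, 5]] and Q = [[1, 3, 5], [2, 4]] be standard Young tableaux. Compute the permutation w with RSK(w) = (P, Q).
Reverse the RSK construction: for i from n down to 1, find the cell of Q containing i, remove the entry at that cell from P, and reverse-bump it up through P; the value ejected from row 1 is w(i).

Step i=5: Q has 5 at row 1, column 3; remove that cell from P, ejecting 3. So w(5) = 3. P is now [[1, 2], [4, 5]].
Step i=4: Q has 4 at row 2, column 2; remove 5 from row 2 of P and reverse-bump: 5 enters row 1 and ejects 2. So w(4) = 2. P is now [[1, 5], [4]].
Step i=3: Q has 3 at row 1, column 2; remove that cell from P, ejecting 5. So w(3) = 5. P is now [[1], [4]].
Step i=2: Q has 2 at row 2, column 1; remove 4 from row 2 of P and reverse-bump: 4 enters row 1 and ejects 1. So w(2) = 1. P is now [[4]].
Step i=1: Q has 1 at row 1, column 1; remove that cell from P, ejecting 4. So w(1) = 4. P is now [].

So w = 4 1 5 2 3.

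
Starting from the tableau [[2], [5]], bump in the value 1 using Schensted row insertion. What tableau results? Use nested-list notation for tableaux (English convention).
In row 1, 1 replaces 2 (the leftmost entry greater than 1); 2 is bumped to row 2. In row 2, 2 replaces 5 (the leftmost entry greater than 2); 5 is bumped to row 3. 5 starts a new row 3. The new tableau is [[1], [2], [5]].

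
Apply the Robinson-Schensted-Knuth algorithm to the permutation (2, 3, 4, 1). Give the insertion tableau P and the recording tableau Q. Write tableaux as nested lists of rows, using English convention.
Insert each entry of the permutation into P by Schensted row insertion, recording in Q the position of each new cell.

Insert 2: appended to row 1. P = [[2]], Q = [[1]].
Insert 3: appended to row 1. P = [[2, 3]], Q = [[1, 2]].
Insert 4: appended to row 1. P = [[2, 3, 4]], Q = [[1, 2, 3]].
Insert 1: 1 bumps 2 from row 1; 2 starts row 2. P = [[1, 3, 4], [2]], Q = [[1, 2, 3], [4]].

So P = [[1, 3, 4], [2]], Q = [[1, 2, 3], [4]].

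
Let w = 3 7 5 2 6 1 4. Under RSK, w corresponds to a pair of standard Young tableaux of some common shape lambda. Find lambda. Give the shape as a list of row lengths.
Row-insert each entry into an empty tableau.

After inserting 3: P = [[3]].
After inserting 7: P = [[3, 7]].
After inserting 5: P = [[3, 5], [7]].
After inserting 2: P = [[2, 5], [3], [7]].
After inserting 6: P = [[2, 5, 6], [3], [7]].
After inserting 1: P = [[1, 5, 6], [2], [3], [7]].
After inserting 4: P = [[1, 4, 6], [2, 5], [3], [7]].

The final insertion tableau P = [[1, 4, 6], [2, 5], [3], [7]] has shape [3, 2, 1, 1].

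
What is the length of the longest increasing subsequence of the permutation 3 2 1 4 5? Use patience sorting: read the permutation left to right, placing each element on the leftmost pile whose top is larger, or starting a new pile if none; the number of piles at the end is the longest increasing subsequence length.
3: new pile. tops = [3]
2: onto pile 1 (replacing 3). tops = [2]
1: onto pile 1 (replacing 2). tops = [1]
4: new pile. tops = [1, 4]
5: new pile. tops = [1, 4, 5]

3 piles, so the longest increasing subsequence has length 3.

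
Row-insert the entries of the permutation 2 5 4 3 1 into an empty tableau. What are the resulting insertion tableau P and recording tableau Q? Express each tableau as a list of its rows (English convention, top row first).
Insert each entry of the permutation into P by Schensted row insertion, recording in Q the position of each new cell.

Insert 2: appended to row 1. P = [[2]], Q = [[1]].
Insert 5: appended to row 1. P = [[2, 5]], Q = [[1, 2]].
Insert 4: 4 bumps 5 from row 1; 5 starts row 2. P = [[2, 4], [5]], Q = [[1, 2], [3]].
Insert 3: 3 bumps 4 from row 1; 4 bumps 5 from row 2; 5 starts row 3. P = [[2, 3], [4], [5]], Q = [[1, 2], [3], [4]].
Insert 1: 1 bumps 2 from row 1; 2 bumps 4 from row 2; 4 bumps 5 from row 3; 5 starts row 4. P = [[1, 3], [2], [4], [5]], Q = [[1, 2], [3], [4], [5]].

So P = [[1, 3], [2], [4], [5]], Q = [[1, 2], [3], [4], [5]].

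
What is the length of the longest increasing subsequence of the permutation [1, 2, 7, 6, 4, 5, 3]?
4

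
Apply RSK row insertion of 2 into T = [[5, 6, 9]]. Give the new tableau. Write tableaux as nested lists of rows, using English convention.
In row 1, 2 replaces 5 (the leftmost entry greater than 2); 5 is bumped to row 2. 5 starts a new row 2. The new tableau is [[2, 6, 9], [5]].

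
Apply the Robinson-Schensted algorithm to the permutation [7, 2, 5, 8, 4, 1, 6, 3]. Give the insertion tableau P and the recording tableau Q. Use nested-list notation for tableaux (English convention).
Insert each entry of the permutation into P by Schensted row insertion, recording in Q the position of each new cell.

Insert 7: appended to row 1. P = [[7]], Q = [[1]].
Insert 2: 2 bumps 7 from row 1; 7 starts row 2. P = [[2], [7]], Q = [[1], [2]].
Insert 5: appended to row 1. P = [[2, 5], [7]], Q = [[1, 3], [2]].
Insert 8: appended to row 1. P = [[2, 5, 8], [7]], Q = [[1, 3, 4], [2]].
Insert 4: 4 bumps 5 from row 1; 5 bumps 7 from row 2; 7 starts row 3. P = [[2, 4, 8], [5], [7]], Q = [[1, 3, 4], [2], [5]].
Insert 1: 1 bumps 2 from row 1; 2 bumps 5 from row 2; 5 bumps 7 from row 3; 7 starts row 4. P = [[1, 4, 8], [2], [5], [7]], Q = [[1, 3, 4], [2], [5], [6]].
Insert 6: 6 bumps 8 from row 1; 8 appends to row 2. P = [[1, 4, 6], [2, 8], [5], [7]], Q = [[1, 3, 4], [2, 7], [5], [6]].
Insert 3: 3 bumps 4 from row 1; 4 bumps 8 from row 2; 8 appends to row 3. P = [[1, 3, 6], [2, 4], [5, 8], [7]], Q = [[1, 3, 4], [2, 7], [5, 8], [6]].

So P = [[1, 3, 6], [2, 4], [5, 8], [7]], Q = [[1, 3, 4], [2, 7], [5, 8], [6]].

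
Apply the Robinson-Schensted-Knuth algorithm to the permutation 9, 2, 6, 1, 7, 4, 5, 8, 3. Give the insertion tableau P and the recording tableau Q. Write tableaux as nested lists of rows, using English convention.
P = [[1, 3, 5, 8], [2, 4, 7], [6], [9]], Q = [[1, 3, 5, 8], [2, 6, 7], [4], [9]]

Insert each entry of the permutation into P by Schensted row insertion, recording in Q the position of each new cell.

After inserting 9: P = [[9]].
After inserting 2: P = [[2], [9]].
After inserting 6: P = [[2, 6], [9]].
After inserting 1: P = [[1, 6], [2], [9]].
After inserting 7: P = [[1, 6, 7], [2], [9]].
After inserting 4: P = [[1, 4, 7], [2, 6], [9]].
After inserting 5: P = [[1, 4, 5], [2, 6, 7], [9]].
After inserting 8: P = [[1, 4, 5, 8], [2, 6, 7], [9]].
After inserting 3: P = [[1, 3, 5, 8], [2, 4, 7], [6], [9]].

So P = [[1, 3, 5, 8], [2, 4, 7], [6], [9]], Q = [[1, 3, 5, 8], [2, 6, 7], [4], [9]].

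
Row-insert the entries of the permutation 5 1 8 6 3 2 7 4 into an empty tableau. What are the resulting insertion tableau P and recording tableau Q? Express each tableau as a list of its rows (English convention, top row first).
Insert each entry of the permutation into P by Schensted row insertion, recording in Q the position of each new cell.

Insert 5: appended to row 1. P = [[5]].
Insert 1: 1 bumps 5 from row 1; 5 starts row 2. P = [[1], [5]].
Insert 8: appended to row 1. P = [[1, 8], [5]].
Insert 6: 6 bumps 8 from row 1; 8 appends to row 2. P = [[1, 6], [5, 8]].
Insert 3: 3 bumps 6 from row 1; 6 bumps 8 from row 2; 8 starts row 3. P = [[1, 3], [5, 6], [8]].
Insert 2: 2 bumps 3 from row 1; 3 bumps 5 from row 2; 5 bumps 8 from row 3; 8 starts row 4. P = [[1, 2], [3, 6], [5], [8]].
Insert 7: appended to row 1. P = [[1, 2, 7], [3, 6], [5], [8]].
Insert 4: 4 bumps 7 from row 1; 7 appends to row 2. P = [[1, 2, 4], [3, 6, 7], [5], [8]].

So P = [[1, 2, 4], [3, 6, 7], [5], [8]], Q = [[1, 3, 7], [2, 4, 8], [5], [6]].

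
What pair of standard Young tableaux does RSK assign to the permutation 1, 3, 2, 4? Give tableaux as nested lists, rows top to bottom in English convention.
P = [[1, 2, 4], [3]], Q = [[1, 2, 4], [3]]

Insert each entry of the permutation into P by Schensted row insertion, recording in Q the position of each new cell.

Insert 1: appended to row 1. P = [[1]].
Insert 3: appended to row 1. P = [[1, 3]].
Insert 2: 2 bumps 3 from row 1; 3 starts row 2. P = [[1, 2], [3]].
Insert 4: appended to row 1. P = [[1, 2, 4], [3]].

So P = [[1, 2, 4], [3]], Q = [[1, 2, 4], [3]].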